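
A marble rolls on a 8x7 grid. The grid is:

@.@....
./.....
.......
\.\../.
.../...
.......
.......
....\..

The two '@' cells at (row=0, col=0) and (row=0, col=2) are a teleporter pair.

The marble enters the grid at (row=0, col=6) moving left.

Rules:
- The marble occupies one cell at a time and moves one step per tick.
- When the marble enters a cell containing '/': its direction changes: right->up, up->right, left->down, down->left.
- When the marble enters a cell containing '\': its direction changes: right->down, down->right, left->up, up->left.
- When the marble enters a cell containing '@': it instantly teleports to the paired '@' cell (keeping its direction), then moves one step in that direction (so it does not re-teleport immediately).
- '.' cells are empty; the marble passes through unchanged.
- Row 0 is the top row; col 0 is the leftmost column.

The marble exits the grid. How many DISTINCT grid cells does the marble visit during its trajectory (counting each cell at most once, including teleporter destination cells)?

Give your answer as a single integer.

Step 1: enter (0,6), '.' pass, move left to (0,5)
Step 2: enter (0,5), '.' pass, move left to (0,4)
Step 3: enter (0,4), '.' pass, move left to (0,3)
Step 4: enter (0,3), '.' pass, move left to (0,2)
Step 5: enter (0,2), '@' teleport (0,2)->(0,0), also enter (0,0), move left to (0,-1)
Step 6: at (0,-1) — EXIT via left edge, pos 0
Distinct cells visited: 6 (path length 6)

Answer: 6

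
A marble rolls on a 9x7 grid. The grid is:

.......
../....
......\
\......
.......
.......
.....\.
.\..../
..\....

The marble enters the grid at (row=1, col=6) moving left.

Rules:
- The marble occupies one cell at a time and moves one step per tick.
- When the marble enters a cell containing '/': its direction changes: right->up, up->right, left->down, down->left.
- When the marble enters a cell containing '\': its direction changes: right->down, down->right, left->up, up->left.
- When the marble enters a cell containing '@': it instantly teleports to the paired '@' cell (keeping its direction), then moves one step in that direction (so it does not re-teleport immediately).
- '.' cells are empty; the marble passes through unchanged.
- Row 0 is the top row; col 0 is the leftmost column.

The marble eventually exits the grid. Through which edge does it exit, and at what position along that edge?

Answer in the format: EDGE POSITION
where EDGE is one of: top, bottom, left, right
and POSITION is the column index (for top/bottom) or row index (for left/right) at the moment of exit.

Step 1: enter (1,6), '.' pass, move left to (1,5)
Step 2: enter (1,5), '.' pass, move left to (1,4)
Step 3: enter (1,4), '.' pass, move left to (1,3)
Step 4: enter (1,3), '.' pass, move left to (1,2)
Step 5: enter (1,2), '/' deflects left->down, move down to (2,2)
Step 6: enter (2,2), '.' pass, move down to (3,2)
Step 7: enter (3,2), '.' pass, move down to (4,2)
Step 8: enter (4,2), '.' pass, move down to (5,2)
Step 9: enter (5,2), '.' pass, move down to (6,2)
Step 10: enter (6,2), '.' pass, move down to (7,2)
Step 11: enter (7,2), '.' pass, move down to (8,2)
Step 12: enter (8,2), '\' deflects down->right, move right to (8,3)
Step 13: enter (8,3), '.' pass, move right to (8,4)
Step 14: enter (8,4), '.' pass, move right to (8,5)
Step 15: enter (8,5), '.' pass, move right to (8,6)
Step 16: enter (8,6), '.' pass, move right to (8,7)
Step 17: at (8,7) — EXIT via right edge, pos 8

Answer: right 8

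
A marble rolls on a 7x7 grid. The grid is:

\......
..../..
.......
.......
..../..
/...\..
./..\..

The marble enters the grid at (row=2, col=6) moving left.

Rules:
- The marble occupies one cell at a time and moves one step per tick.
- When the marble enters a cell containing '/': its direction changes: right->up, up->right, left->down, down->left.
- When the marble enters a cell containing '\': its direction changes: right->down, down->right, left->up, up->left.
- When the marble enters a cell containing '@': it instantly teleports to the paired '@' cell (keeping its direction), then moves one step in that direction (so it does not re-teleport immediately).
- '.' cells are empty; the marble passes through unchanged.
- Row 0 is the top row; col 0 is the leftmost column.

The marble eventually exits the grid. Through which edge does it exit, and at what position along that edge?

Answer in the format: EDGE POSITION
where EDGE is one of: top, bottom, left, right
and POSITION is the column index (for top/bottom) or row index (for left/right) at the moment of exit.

Step 1: enter (2,6), '.' pass, move left to (2,5)
Step 2: enter (2,5), '.' pass, move left to (2,4)
Step 3: enter (2,4), '.' pass, move left to (2,3)
Step 4: enter (2,3), '.' pass, move left to (2,2)
Step 5: enter (2,2), '.' pass, move left to (2,1)
Step 6: enter (2,1), '.' pass, move left to (2,0)
Step 7: enter (2,0), '.' pass, move left to (2,-1)
Step 8: at (2,-1) — EXIT via left edge, pos 2

Answer: left 2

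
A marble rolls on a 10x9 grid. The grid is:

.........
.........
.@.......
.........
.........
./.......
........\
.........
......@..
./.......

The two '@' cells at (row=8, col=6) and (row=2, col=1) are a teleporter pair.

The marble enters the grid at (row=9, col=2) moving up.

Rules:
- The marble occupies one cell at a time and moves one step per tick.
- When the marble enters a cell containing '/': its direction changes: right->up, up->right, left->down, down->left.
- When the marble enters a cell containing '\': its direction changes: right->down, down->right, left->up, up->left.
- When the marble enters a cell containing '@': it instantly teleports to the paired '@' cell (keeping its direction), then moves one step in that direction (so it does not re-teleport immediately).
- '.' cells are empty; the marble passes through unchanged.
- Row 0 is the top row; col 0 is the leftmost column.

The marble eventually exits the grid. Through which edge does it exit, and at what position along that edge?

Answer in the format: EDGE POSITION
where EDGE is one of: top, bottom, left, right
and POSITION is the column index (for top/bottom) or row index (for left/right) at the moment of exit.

Answer: top 2

Derivation:
Step 1: enter (9,2), '.' pass, move up to (8,2)
Step 2: enter (8,2), '.' pass, move up to (7,2)
Step 3: enter (7,2), '.' pass, move up to (6,2)
Step 4: enter (6,2), '.' pass, move up to (5,2)
Step 5: enter (5,2), '.' pass, move up to (4,2)
Step 6: enter (4,2), '.' pass, move up to (3,2)
Step 7: enter (3,2), '.' pass, move up to (2,2)
Step 8: enter (2,2), '.' pass, move up to (1,2)
Step 9: enter (1,2), '.' pass, move up to (0,2)
Step 10: enter (0,2), '.' pass, move up to (-1,2)
Step 11: at (-1,2) — EXIT via top edge, pos 2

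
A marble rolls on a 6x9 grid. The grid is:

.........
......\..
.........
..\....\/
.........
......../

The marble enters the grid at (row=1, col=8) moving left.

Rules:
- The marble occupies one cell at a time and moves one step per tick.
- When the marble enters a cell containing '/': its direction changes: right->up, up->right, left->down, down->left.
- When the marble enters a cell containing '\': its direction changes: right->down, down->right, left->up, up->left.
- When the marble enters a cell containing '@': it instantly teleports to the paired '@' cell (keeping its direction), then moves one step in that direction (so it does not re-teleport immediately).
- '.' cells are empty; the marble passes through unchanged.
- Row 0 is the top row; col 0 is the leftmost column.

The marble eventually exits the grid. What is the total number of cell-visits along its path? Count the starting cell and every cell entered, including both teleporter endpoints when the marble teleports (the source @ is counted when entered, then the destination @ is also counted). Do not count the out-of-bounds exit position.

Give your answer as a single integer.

Answer: 4

Derivation:
Step 1: enter (1,8), '.' pass, move left to (1,7)
Step 2: enter (1,7), '.' pass, move left to (1,6)
Step 3: enter (1,6), '\' deflects left->up, move up to (0,6)
Step 4: enter (0,6), '.' pass, move up to (-1,6)
Step 5: at (-1,6) — EXIT via top edge, pos 6
Path length (cell visits): 4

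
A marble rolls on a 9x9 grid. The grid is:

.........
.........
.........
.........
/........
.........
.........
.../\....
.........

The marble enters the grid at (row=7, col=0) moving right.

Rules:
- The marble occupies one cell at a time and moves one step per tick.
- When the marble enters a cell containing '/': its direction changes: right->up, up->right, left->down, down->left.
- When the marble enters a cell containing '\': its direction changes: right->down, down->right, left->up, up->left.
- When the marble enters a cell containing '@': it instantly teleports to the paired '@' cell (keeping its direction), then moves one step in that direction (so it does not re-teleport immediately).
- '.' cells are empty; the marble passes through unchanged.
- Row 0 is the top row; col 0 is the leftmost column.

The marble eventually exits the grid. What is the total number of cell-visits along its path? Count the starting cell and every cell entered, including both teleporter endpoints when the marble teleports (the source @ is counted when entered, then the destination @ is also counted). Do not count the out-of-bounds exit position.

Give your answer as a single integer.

Step 1: enter (7,0), '.' pass, move right to (7,1)
Step 2: enter (7,1), '.' pass, move right to (7,2)
Step 3: enter (7,2), '.' pass, move right to (7,3)
Step 4: enter (7,3), '/' deflects right->up, move up to (6,3)
Step 5: enter (6,3), '.' pass, move up to (5,3)
Step 6: enter (5,3), '.' pass, move up to (4,3)
Step 7: enter (4,3), '.' pass, move up to (3,3)
Step 8: enter (3,3), '.' pass, move up to (2,3)
Step 9: enter (2,3), '.' pass, move up to (1,3)
Step 10: enter (1,3), '.' pass, move up to (0,3)
Step 11: enter (0,3), '.' pass, move up to (-1,3)
Step 12: at (-1,3) — EXIT via top edge, pos 3
Path length (cell visits): 11

Answer: 11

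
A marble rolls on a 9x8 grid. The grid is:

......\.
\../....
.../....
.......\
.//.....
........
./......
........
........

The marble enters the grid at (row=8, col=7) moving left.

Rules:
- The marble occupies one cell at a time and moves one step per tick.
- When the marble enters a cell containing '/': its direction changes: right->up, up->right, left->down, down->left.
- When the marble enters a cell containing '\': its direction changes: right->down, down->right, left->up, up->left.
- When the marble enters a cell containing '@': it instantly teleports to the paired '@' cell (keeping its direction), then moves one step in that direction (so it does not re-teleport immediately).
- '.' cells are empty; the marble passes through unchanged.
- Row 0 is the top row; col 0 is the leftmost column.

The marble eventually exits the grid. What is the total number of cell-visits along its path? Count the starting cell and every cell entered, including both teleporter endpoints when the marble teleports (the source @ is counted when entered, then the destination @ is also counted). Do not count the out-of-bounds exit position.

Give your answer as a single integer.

Answer: 8

Derivation:
Step 1: enter (8,7), '.' pass, move left to (8,6)
Step 2: enter (8,6), '.' pass, move left to (8,5)
Step 3: enter (8,5), '.' pass, move left to (8,4)
Step 4: enter (8,4), '.' pass, move left to (8,3)
Step 5: enter (8,3), '.' pass, move left to (8,2)
Step 6: enter (8,2), '.' pass, move left to (8,1)
Step 7: enter (8,1), '.' pass, move left to (8,0)
Step 8: enter (8,0), '.' pass, move left to (8,-1)
Step 9: at (8,-1) — EXIT via left edge, pos 8
Path length (cell visits): 8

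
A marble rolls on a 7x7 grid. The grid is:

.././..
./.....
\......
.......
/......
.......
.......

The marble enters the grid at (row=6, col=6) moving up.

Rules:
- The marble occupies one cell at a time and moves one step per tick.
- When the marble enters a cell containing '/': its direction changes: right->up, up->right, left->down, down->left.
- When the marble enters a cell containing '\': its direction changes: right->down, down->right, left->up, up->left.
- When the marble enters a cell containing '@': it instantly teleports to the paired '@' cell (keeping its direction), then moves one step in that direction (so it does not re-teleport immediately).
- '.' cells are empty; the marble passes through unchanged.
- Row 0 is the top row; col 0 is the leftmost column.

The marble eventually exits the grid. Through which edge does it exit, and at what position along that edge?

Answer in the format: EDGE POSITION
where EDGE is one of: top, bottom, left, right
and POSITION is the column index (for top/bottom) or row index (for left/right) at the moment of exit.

Answer: top 6

Derivation:
Step 1: enter (6,6), '.' pass, move up to (5,6)
Step 2: enter (5,6), '.' pass, move up to (4,6)
Step 3: enter (4,6), '.' pass, move up to (3,6)
Step 4: enter (3,6), '.' pass, move up to (2,6)
Step 5: enter (2,6), '.' pass, move up to (1,6)
Step 6: enter (1,6), '.' pass, move up to (0,6)
Step 7: enter (0,6), '.' pass, move up to (-1,6)
Step 8: at (-1,6) — EXIT via top edge, pos 6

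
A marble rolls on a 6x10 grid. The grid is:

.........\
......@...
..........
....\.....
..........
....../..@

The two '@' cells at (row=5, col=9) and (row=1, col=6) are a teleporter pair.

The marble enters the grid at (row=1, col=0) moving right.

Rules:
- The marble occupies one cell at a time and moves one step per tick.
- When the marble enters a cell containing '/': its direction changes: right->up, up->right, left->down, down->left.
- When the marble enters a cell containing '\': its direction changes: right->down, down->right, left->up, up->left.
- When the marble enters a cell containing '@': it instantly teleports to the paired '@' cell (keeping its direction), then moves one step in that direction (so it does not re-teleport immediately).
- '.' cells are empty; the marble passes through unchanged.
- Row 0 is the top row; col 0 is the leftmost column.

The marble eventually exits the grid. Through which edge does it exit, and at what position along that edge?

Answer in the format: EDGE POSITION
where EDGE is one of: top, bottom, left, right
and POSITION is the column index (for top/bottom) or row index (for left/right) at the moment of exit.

Answer: right 5

Derivation:
Step 1: enter (1,0), '.' pass, move right to (1,1)
Step 2: enter (1,1), '.' pass, move right to (1,2)
Step 3: enter (1,2), '.' pass, move right to (1,3)
Step 4: enter (1,3), '.' pass, move right to (1,4)
Step 5: enter (1,4), '.' pass, move right to (1,5)
Step 6: enter (1,5), '.' pass, move right to (1,6)
Step 7: enter (1,6), '@' teleport (1,6)->(5,9), also enter (5,9), move right to (5,10)
Step 8: at (5,10) — EXIT via right edge, pos 5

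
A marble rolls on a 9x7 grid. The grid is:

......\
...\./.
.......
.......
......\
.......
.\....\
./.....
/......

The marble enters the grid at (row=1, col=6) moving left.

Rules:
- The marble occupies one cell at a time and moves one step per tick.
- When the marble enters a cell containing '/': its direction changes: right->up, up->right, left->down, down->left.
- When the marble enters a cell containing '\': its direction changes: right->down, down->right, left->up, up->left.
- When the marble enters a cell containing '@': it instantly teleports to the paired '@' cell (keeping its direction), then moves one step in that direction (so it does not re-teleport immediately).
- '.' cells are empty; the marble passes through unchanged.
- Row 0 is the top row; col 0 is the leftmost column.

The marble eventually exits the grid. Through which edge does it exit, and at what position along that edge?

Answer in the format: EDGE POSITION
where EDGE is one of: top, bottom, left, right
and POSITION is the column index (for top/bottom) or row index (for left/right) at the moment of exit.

Step 1: enter (1,6), '.' pass, move left to (1,5)
Step 2: enter (1,5), '/' deflects left->down, move down to (2,5)
Step 3: enter (2,5), '.' pass, move down to (3,5)
Step 4: enter (3,5), '.' pass, move down to (4,5)
Step 5: enter (4,5), '.' pass, move down to (5,5)
Step 6: enter (5,5), '.' pass, move down to (6,5)
Step 7: enter (6,5), '.' pass, move down to (7,5)
Step 8: enter (7,5), '.' pass, move down to (8,5)
Step 9: enter (8,5), '.' pass, move down to (9,5)
Step 10: at (9,5) — EXIT via bottom edge, pos 5

Answer: bottom 5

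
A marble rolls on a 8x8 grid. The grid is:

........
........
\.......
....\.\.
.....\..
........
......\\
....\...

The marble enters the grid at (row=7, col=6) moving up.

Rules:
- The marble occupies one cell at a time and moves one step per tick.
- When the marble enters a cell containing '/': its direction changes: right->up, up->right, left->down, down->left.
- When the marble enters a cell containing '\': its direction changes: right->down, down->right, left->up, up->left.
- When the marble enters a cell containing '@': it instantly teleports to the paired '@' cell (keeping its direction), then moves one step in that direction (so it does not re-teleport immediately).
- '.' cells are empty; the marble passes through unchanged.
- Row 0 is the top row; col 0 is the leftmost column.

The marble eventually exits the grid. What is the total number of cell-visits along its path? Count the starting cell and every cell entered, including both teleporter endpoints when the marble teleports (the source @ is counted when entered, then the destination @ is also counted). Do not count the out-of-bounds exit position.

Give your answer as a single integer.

Step 1: enter (7,6), '.' pass, move up to (6,6)
Step 2: enter (6,6), '\' deflects up->left, move left to (6,5)
Step 3: enter (6,5), '.' pass, move left to (6,4)
Step 4: enter (6,4), '.' pass, move left to (6,3)
Step 5: enter (6,3), '.' pass, move left to (6,2)
Step 6: enter (6,2), '.' pass, move left to (6,1)
Step 7: enter (6,1), '.' pass, move left to (6,0)
Step 8: enter (6,0), '.' pass, move left to (6,-1)
Step 9: at (6,-1) — EXIT via left edge, pos 6
Path length (cell visits): 8

Answer: 8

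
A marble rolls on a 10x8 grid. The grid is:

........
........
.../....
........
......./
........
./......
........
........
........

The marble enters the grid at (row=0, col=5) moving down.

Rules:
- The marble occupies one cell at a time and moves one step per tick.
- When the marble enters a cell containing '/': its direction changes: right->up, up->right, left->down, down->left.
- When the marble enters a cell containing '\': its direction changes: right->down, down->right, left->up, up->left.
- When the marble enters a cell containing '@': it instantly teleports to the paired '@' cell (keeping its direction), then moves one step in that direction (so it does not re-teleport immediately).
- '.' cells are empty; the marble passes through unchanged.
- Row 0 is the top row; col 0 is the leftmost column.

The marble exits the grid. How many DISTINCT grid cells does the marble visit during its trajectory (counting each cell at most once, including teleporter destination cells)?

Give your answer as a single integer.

Answer: 10

Derivation:
Step 1: enter (0,5), '.' pass, move down to (1,5)
Step 2: enter (1,5), '.' pass, move down to (2,5)
Step 3: enter (2,5), '.' pass, move down to (3,5)
Step 4: enter (3,5), '.' pass, move down to (4,5)
Step 5: enter (4,5), '.' pass, move down to (5,5)
Step 6: enter (5,5), '.' pass, move down to (6,5)
Step 7: enter (6,5), '.' pass, move down to (7,5)
Step 8: enter (7,5), '.' pass, move down to (8,5)
Step 9: enter (8,5), '.' pass, move down to (9,5)
Step 10: enter (9,5), '.' pass, move down to (10,5)
Step 11: at (10,5) — EXIT via bottom edge, pos 5
Distinct cells visited: 10 (path length 10)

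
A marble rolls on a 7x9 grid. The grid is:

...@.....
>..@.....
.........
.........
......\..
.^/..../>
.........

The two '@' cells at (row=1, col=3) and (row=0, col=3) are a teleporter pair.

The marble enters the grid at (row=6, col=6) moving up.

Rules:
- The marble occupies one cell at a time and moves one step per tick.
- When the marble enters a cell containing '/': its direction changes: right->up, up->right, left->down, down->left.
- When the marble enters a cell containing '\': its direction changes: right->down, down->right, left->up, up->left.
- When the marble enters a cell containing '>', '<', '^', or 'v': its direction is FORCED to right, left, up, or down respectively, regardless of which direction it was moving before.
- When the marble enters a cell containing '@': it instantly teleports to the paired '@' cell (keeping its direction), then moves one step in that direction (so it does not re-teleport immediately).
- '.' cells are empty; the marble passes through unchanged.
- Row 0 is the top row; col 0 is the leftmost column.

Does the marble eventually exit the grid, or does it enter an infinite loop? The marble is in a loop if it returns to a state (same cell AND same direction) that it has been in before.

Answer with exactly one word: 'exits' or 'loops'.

Answer: exits

Derivation:
Step 1: enter (6,6), '.' pass, move up to (5,6)
Step 2: enter (5,6), '.' pass, move up to (4,6)
Step 3: enter (4,6), '\' deflects up->left, move left to (4,5)
Step 4: enter (4,5), '.' pass, move left to (4,4)
Step 5: enter (4,4), '.' pass, move left to (4,3)
Step 6: enter (4,3), '.' pass, move left to (4,2)
Step 7: enter (4,2), '.' pass, move left to (4,1)
Step 8: enter (4,1), '.' pass, move left to (4,0)
Step 9: enter (4,0), '.' pass, move left to (4,-1)
Step 10: at (4,-1) — EXIT via left edge, pos 4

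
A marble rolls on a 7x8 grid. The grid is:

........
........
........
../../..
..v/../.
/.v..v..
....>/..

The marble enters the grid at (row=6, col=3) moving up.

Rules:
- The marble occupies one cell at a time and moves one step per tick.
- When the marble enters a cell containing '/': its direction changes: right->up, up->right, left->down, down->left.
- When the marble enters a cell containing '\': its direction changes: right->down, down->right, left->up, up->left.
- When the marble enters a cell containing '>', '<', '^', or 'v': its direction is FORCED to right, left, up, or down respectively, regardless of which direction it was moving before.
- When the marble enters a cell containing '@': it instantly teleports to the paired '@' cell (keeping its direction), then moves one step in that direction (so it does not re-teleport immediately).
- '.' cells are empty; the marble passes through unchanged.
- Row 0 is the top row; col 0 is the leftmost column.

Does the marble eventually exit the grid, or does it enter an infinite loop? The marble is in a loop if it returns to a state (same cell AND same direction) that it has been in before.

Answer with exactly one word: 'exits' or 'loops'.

Step 1: enter (6,3), '.' pass, move up to (5,3)
Step 2: enter (5,3), '.' pass, move up to (4,3)
Step 3: enter (4,3), '/' deflects up->right, move right to (4,4)
Step 4: enter (4,4), '.' pass, move right to (4,5)
Step 5: enter (4,5), '.' pass, move right to (4,6)
Step 6: enter (4,6), '/' deflects right->up, move up to (3,6)
Step 7: enter (3,6), '.' pass, move up to (2,6)
Step 8: enter (2,6), '.' pass, move up to (1,6)
Step 9: enter (1,6), '.' pass, move up to (0,6)
Step 10: enter (0,6), '.' pass, move up to (-1,6)
Step 11: at (-1,6) — EXIT via top edge, pos 6

Answer: exits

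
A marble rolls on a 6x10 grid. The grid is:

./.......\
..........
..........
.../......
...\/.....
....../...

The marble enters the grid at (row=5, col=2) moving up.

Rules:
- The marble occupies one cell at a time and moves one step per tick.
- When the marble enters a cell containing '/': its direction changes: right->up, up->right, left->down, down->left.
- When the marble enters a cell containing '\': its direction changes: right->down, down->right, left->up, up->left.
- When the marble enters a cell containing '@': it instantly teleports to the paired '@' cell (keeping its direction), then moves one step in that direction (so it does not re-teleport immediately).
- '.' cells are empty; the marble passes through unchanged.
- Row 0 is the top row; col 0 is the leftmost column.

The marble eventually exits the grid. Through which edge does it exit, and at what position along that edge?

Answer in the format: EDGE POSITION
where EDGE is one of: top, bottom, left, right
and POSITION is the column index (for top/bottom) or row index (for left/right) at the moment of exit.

Step 1: enter (5,2), '.' pass, move up to (4,2)
Step 2: enter (4,2), '.' pass, move up to (3,2)
Step 3: enter (3,2), '.' pass, move up to (2,2)
Step 4: enter (2,2), '.' pass, move up to (1,2)
Step 5: enter (1,2), '.' pass, move up to (0,2)
Step 6: enter (0,2), '.' pass, move up to (-1,2)
Step 7: at (-1,2) — EXIT via top edge, pos 2

Answer: top 2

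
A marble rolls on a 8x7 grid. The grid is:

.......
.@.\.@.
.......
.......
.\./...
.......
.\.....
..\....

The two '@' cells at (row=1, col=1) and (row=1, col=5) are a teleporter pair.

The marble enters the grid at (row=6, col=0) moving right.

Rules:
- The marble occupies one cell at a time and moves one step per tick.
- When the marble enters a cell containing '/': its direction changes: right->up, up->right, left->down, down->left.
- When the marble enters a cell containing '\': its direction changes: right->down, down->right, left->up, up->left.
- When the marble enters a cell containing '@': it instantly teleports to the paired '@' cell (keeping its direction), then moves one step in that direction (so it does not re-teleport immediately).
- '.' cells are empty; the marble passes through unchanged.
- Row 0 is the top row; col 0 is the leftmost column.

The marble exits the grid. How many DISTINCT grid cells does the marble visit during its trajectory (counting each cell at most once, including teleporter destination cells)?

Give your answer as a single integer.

Step 1: enter (6,0), '.' pass, move right to (6,1)
Step 2: enter (6,1), '\' deflects right->down, move down to (7,1)
Step 3: enter (7,1), '.' pass, move down to (8,1)
Step 4: at (8,1) — EXIT via bottom edge, pos 1
Distinct cells visited: 3 (path length 3)

Answer: 3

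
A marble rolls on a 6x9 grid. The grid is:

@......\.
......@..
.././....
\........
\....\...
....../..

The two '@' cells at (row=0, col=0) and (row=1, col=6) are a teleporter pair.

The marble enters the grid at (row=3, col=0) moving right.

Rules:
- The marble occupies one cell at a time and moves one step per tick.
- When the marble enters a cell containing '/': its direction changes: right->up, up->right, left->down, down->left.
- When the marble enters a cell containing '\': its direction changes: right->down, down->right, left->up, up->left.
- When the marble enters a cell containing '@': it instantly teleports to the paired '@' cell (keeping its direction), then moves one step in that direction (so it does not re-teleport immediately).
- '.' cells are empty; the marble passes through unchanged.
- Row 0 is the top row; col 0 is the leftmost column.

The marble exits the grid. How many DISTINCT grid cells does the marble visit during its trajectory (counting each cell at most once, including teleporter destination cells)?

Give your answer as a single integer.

Answer: 8

Derivation:
Step 1: enter (3,0), '\' deflects right->down, move down to (4,0)
Step 2: enter (4,0), '\' deflects down->right, move right to (4,1)
Step 3: enter (4,1), '.' pass, move right to (4,2)
Step 4: enter (4,2), '.' pass, move right to (4,3)
Step 5: enter (4,3), '.' pass, move right to (4,4)
Step 6: enter (4,4), '.' pass, move right to (4,5)
Step 7: enter (4,5), '\' deflects right->down, move down to (5,5)
Step 8: enter (5,5), '.' pass, move down to (6,5)
Step 9: at (6,5) — EXIT via bottom edge, pos 5
Distinct cells visited: 8 (path length 8)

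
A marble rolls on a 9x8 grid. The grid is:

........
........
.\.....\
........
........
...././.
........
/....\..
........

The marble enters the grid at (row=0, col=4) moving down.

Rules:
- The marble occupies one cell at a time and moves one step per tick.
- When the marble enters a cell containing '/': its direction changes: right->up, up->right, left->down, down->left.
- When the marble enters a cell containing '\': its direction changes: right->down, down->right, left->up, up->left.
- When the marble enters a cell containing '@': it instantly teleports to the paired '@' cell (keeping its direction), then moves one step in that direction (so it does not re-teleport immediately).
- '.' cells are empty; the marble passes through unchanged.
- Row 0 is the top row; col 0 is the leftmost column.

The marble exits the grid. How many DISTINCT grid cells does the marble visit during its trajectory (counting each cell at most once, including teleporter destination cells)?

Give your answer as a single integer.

Answer: 10

Derivation:
Step 1: enter (0,4), '.' pass, move down to (1,4)
Step 2: enter (1,4), '.' pass, move down to (2,4)
Step 3: enter (2,4), '.' pass, move down to (3,4)
Step 4: enter (3,4), '.' pass, move down to (4,4)
Step 5: enter (4,4), '.' pass, move down to (5,4)
Step 6: enter (5,4), '/' deflects down->left, move left to (5,3)
Step 7: enter (5,3), '.' pass, move left to (5,2)
Step 8: enter (5,2), '.' pass, move left to (5,1)
Step 9: enter (5,1), '.' pass, move left to (5,0)
Step 10: enter (5,0), '.' pass, move left to (5,-1)
Step 11: at (5,-1) — EXIT via left edge, pos 5
Distinct cells visited: 10 (path length 10)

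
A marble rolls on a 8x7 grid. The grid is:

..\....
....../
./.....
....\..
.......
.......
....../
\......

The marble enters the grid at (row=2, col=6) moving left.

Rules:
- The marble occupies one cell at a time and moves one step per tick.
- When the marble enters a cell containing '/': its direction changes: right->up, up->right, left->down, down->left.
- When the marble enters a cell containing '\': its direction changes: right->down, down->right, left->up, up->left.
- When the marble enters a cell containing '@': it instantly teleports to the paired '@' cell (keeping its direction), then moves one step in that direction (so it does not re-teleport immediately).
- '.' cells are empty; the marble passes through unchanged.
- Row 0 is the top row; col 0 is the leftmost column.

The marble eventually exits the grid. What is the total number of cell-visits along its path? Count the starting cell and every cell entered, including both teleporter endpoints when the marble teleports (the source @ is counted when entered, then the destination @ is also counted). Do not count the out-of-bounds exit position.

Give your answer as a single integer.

Step 1: enter (2,6), '.' pass, move left to (2,5)
Step 2: enter (2,5), '.' pass, move left to (2,4)
Step 3: enter (2,4), '.' pass, move left to (2,3)
Step 4: enter (2,3), '.' pass, move left to (2,2)
Step 5: enter (2,2), '.' pass, move left to (2,1)
Step 6: enter (2,1), '/' deflects left->down, move down to (3,1)
Step 7: enter (3,1), '.' pass, move down to (4,1)
Step 8: enter (4,1), '.' pass, move down to (5,1)
Step 9: enter (5,1), '.' pass, move down to (6,1)
Step 10: enter (6,1), '.' pass, move down to (7,1)
Step 11: enter (7,1), '.' pass, move down to (8,1)
Step 12: at (8,1) — EXIT via bottom edge, pos 1
Path length (cell visits): 11

Answer: 11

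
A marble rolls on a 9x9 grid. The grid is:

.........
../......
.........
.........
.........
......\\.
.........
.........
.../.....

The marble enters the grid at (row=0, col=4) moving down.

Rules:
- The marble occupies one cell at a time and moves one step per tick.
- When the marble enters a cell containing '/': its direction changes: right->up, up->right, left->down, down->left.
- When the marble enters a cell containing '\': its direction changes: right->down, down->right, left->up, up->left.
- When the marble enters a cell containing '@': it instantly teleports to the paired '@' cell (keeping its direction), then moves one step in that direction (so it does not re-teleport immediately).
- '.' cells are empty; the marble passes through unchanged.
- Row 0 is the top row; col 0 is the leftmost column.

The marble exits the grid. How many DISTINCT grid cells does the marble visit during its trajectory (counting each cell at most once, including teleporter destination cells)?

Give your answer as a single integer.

Step 1: enter (0,4), '.' pass, move down to (1,4)
Step 2: enter (1,4), '.' pass, move down to (2,4)
Step 3: enter (2,4), '.' pass, move down to (3,4)
Step 4: enter (3,4), '.' pass, move down to (4,4)
Step 5: enter (4,4), '.' pass, move down to (5,4)
Step 6: enter (5,4), '.' pass, move down to (6,4)
Step 7: enter (6,4), '.' pass, move down to (7,4)
Step 8: enter (7,4), '.' pass, move down to (8,4)
Step 9: enter (8,4), '.' pass, move down to (9,4)
Step 10: at (9,4) — EXIT via bottom edge, pos 4
Distinct cells visited: 9 (path length 9)

Answer: 9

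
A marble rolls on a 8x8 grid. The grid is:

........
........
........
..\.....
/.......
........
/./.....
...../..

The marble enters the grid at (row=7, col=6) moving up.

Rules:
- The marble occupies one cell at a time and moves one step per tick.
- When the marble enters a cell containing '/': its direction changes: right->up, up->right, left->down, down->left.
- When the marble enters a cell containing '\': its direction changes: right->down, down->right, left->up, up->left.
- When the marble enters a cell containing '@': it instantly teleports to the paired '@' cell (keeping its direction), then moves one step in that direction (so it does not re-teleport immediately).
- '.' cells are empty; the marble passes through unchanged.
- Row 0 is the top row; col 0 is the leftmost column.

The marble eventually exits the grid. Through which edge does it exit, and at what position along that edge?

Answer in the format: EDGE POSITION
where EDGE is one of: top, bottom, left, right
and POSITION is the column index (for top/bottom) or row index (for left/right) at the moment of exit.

Step 1: enter (7,6), '.' pass, move up to (6,6)
Step 2: enter (6,6), '.' pass, move up to (5,6)
Step 3: enter (5,6), '.' pass, move up to (4,6)
Step 4: enter (4,6), '.' pass, move up to (3,6)
Step 5: enter (3,6), '.' pass, move up to (2,6)
Step 6: enter (2,6), '.' pass, move up to (1,6)
Step 7: enter (1,6), '.' pass, move up to (0,6)
Step 8: enter (0,6), '.' pass, move up to (-1,6)
Step 9: at (-1,6) — EXIT via top edge, pos 6

Answer: top 6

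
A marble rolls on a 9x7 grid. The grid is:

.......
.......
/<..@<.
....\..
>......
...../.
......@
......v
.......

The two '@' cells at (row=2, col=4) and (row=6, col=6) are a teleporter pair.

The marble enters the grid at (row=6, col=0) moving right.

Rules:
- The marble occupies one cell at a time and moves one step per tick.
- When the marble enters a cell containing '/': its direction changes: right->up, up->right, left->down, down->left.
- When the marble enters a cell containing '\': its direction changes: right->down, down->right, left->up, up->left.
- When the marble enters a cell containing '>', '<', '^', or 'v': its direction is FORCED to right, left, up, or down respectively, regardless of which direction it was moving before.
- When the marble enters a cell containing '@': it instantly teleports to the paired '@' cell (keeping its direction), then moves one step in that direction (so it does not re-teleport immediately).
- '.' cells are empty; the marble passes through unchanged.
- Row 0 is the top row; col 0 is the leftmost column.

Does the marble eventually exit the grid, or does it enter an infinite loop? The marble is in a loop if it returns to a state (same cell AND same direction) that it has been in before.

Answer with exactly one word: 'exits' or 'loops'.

Step 1: enter (6,0), '.' pass, move right to (6,1)
Step 2: enter (6,1), '.' pass, move right to (6,2)
Step 3: enter (6,2), '.' pass, move right to (6,3)
Step 4: enter (6,3), '.' pass, move right to (6,4)
Step 5: enter (6,4), '.' pass, move right to (6,5)
Step 6: enter (6,5), '.' pass, move right to (6,6)
Step 7: enter (6,6), '@' teleport (6,6)->(2,4), also enter (2,4), move right to (2,5)
Step 8: enter (2,5), '<' forces right->left, move left to (2,4)
Step 9: enter (2,4), '@' teleport (2,4)->(6,6), also enter (6,6), move left to (6,5)
Step 10: enter (6,5), '.' pass, move left to (6,4)
Step 11: enter (6,4), '.' pass, move left to (6,3)
Step 12: enter (6,3), '.' pass, move left to (6,2)
Step 13: enter (6,2), '.' pass, move left to (6,1)
Step 14: enter (6,1), '.' pass, move left to (6,0)
Step 15: enter (6,0), '.' pass, move left to (6,-1)
Step 16: at (6,-1) — EXIT via left edge, pos 6

Answer: exits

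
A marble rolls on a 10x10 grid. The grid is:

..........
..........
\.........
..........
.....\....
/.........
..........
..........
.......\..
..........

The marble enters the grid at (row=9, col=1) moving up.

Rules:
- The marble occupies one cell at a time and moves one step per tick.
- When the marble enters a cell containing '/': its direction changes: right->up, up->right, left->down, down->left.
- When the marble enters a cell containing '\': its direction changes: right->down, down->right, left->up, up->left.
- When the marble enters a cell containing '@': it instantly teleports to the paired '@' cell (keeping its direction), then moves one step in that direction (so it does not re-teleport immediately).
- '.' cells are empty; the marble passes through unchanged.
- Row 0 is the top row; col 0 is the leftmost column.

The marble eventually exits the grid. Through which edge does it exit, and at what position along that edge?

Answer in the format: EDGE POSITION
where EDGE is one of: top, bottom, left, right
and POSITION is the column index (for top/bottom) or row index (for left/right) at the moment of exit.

Step 1: enter (9,1), '.' pass, move up to (8,1)
Step 2: enter (8,1), '.' pass, move up to (7,1)
Step 3: enter (7,1), '.' pass, move up to (6,1)
Step 4: enter (6,1), '.' pass, move up to (5,1)
Step 5: enter (5,1), '.' pass, move up to (4,1)
Step 6: enter (4,1), '.' pass, move up to (3,1)
Step 7: enter (3,1), '.' pass, move up to (2,1)
Step 8: enter (2,1), '.' pass, move up to (1,1)
Step 9: enter (1,1), '.' pass, move up to (0,1)
Step 10: enter (0,1), '.' pass, move up to (-1,1)
Step 11: at (-1,1) — EXIT via top edge, pos 1

Answer: top 1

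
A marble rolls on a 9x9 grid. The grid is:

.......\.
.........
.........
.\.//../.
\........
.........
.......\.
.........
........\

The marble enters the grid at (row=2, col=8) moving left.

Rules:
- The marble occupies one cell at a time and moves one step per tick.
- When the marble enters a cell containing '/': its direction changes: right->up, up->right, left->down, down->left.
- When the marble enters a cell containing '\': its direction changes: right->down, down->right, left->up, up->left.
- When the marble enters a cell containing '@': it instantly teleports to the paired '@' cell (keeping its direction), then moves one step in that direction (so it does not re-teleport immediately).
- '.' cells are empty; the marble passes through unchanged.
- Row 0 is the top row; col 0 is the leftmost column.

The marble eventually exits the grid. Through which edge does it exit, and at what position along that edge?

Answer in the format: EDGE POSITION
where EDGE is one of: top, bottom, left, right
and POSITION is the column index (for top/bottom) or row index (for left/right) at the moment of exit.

Step 1: enter (2,8), '.' pass, move left to (2,7)
Step 2: enter (2,7), '.' pass, move left to (2,6)
Step 3: enter (2,6), '.' pass, move left to (2,5)
Step 4: enter (2,5), '.' pass, move left to (2,4)
Step 5: enter (2,4), '.' pass, move left to (2,3)
Step 6: enter (2,3), '.' pass, move left to (2,2)
Step 7: enter (2,2), '.' pass, move left to (2,1)
Step 8: enter (2,1), '.' pass, move left to (2,0)
Step 9: enter (2,0), '.' pass, move left to (2,-1)
Step 10: at (2,-1) — EXIT via left edge, pos 2

Answer: left 2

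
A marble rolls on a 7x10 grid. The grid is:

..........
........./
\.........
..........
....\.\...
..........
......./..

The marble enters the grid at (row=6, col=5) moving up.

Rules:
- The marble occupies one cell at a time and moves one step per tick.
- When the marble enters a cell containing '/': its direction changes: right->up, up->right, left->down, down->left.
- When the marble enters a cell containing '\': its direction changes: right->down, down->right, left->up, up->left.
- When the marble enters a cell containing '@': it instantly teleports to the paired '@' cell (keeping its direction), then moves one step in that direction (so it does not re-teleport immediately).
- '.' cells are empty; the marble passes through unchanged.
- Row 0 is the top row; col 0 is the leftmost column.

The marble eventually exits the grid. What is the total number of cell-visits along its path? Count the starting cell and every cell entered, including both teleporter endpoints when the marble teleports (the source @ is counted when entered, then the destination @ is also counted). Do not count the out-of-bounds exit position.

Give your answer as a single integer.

Answer: 7

Derivation:
Step 1: enter (6,5), '.' pass, move up to (5,5)
Step 2: enter (5,5), '.' pass, move up to (4,5)
Step 3: enter (4,5), '.' pass, move up to (3,5)
Step 4: enter (3,5), '.' pass, move up to (2,5)
Step 5: enter (2,5), '.' pass, move up to (1,5)
Step 6: enter (1,5), '.' pass, move up to (0,5)
Step 7: enter (0,5), '.' pass, move up to (-1,5)
Step 8: at (-1,5) — EXIT via top edge, pos 5
Path length (cell visits): 7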